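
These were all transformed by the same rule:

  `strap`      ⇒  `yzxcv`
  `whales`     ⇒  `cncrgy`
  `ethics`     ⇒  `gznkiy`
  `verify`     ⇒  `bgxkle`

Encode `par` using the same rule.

The shift depends on letter class: consonant s→y is +6, but vowel a→c is +2. Two shifts are in play — +2 for a/e/i/o/u, +6 for every other letter.
For par: p(cons)+6=v, a(vowel)+2=c, r(cons)+6=x.

vcx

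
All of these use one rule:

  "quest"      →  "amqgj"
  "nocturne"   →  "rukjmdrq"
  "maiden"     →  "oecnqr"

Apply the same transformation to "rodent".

q(16)→a(0) and u(20)→m(12) fit y≡3x+4 (mod 26); the inverse of 3 mod 26 is 9. Treating letters as 0–25, the rule is x ↦ 3x + 4 (mod 26).
For rodent: r(17)→3·17+4≡3=d; o(14)→3·14+4≡20=u; d(3)→3·3+4≡13=n; e(4)→3·4+4≡16=q; n(13)→3·13+4≡17=r; t(19)→3·19+4≡9=j (all mod 26).

dunqrj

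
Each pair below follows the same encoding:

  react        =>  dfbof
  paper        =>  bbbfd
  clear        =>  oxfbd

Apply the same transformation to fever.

rfhfd

The shift depends on letter class: consonant r→d is +12, but vowel e→f is +1. Two shifts are in play — +1 for a/e/i/o/u, +12 for every other letter.
On fever: f(cons)+12=r, e(vowel)+1=f, v(cons)+12=h, e(vowel)+1=f, r(cons)+12=d.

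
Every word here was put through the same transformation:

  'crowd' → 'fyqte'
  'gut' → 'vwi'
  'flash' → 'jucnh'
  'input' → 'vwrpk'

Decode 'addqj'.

The output letters match the input read backwards, each shifted +2: crowd reversed is dworc. Read the word backwards and shift each letter +2.
Undoing it on addqj: shift back: a−2=y, d−2=b, d−2=b, q−2=o, j−2=h → ybboh; then reverse → hobby.

hobby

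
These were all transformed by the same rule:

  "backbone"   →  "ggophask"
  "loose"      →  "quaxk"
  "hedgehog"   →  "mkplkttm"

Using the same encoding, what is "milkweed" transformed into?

It's a Vigenère-style cipher with numeric key [5,6,12]: position i shifts by key[i mod 3].
For milkweed: m+5=r, i+6=o, l+12=x, k+5=p, w+6=c, e+12=q, e+5=j, d+6=j.

roxpcqjj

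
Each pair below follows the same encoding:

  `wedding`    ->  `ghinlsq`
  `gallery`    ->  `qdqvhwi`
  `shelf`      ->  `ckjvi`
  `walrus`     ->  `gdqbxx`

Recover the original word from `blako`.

Shifts by position in wedding: pos 0: w→g (+10), pos 1: e→h (+3), pos 2: d→i (+5), pos 3: d→n (+10), pos 4: i→l (+3), pos 5: n→s (+5) — repeating every 3. The shifts repeat in a cycle of length 3: positions 0,1,… shift by +10, +3, +5, then the pattern repeats.
Undoing it on blako: b−10=r, l−3=i, a−5=v, k−10=a, o−3=l.

rival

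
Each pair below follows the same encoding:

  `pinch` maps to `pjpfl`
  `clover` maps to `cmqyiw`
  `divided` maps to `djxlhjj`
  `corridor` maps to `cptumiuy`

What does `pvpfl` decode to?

punch

In pinch: p→p is +0, i→j is +1, n→p is +2, c→f is +3 — the shift increases by 1 each position. Each letter shifts forward by its position index (0, 1, 2, …) — the shift grows by one for each successive letter.
Decoding pvpfl: p−0=p, v−1=u, p−2=n, f−3=c, l−4=h.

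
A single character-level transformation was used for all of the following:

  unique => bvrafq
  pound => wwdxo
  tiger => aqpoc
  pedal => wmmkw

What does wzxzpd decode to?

proper

Letter i (0-indexed) is shifted by i+7, so successive shifts are 7, 8, 9, ….
Decoding wzxzpd: w−7=p, z−8=r, x−9=o, z−10=p, p−11=e, d−12=r.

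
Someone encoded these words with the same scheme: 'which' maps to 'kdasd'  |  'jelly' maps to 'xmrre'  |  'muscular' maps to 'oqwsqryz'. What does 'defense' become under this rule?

pmjmlwm

w(22)→k(10) and h(7)→d(3) fit y≡23x+24 (mod 26); the inverse of 23 mod 26 is 17. This is an affine cipher: with a=0,…,z=25, each position x becomes (23x+24) mod 26.
Applying it to defense: d(3)→23·3+24≡15=p; e(4)→23·4+24≡12=m; f(5)→23·5+24≡9=j; e(4)→23·4+24≡12=m; n(13)→23·13+24≡11=l; s(18)→23·18+24≡22=w; e(4)→23·4+24≡12=m (all mod 26).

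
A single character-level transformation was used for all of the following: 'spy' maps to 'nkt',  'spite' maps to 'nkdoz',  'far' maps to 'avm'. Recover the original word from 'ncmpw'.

Compare letters: s→n is +21, p→k is +21, y→t is +21 — a constant shift. Each letter is shifted forward by 21 in the alphabet (a Caesar shift of +21).
Reversing it on ncmpw: n−21=s, c−21=h, m−21=r, p−21=u, w−21=b.

shrub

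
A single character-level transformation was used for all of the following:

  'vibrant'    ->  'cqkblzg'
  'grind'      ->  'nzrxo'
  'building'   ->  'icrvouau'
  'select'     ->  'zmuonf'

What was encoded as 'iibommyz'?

In vibrant: v→c is +7, i→q is +8, b→k is +9, r→b is +10 — the shift increases by 1 each position. Each letter shifts forward by (position + 7), i.e. 7, 8, 9, … — the shift grows by one for each successive letter.
Decoding iibommyz: i−7=b, i−8=a, b−9=s, o−10=e, m−11=b, m−12=a, y−13=l, z−14=l.

baseball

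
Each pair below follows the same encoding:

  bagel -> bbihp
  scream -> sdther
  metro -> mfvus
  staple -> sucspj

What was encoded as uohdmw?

In bagel: b→b is +0, a→b is +1, g→i is +2, e→h is +3 — the shift increases by 1 each position. Letter i (0-indexed) is shifted by i+0, so successive shifts are 0, 1, 2, ….
Decoding uohdmw: u−0=u, o−1=n, h−2=f, d−3=a, m−4=i, w−5=r.

unfair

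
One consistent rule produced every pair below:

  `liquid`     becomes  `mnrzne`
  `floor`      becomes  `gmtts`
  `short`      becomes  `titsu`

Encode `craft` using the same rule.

The shift depends on letter class: consonant l→m is +1, but vowel i→n is +5. Vowels shift forward by 5 and consonants shift forward by 1.
Applying it to craft: c(cons)+1=d, r(cons)+1=s, a(vowel)+5=f, f(cons)+1=g, t(cons)+1=u.

dsfgu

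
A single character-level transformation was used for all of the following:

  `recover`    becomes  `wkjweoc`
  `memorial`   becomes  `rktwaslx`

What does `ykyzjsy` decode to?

terrain

Each letter shifts forward by (position + 5), i.e. 5, 6, 7, … — the shift grows by one for each successive letter.
Undoing it on ykyzjsy: y−5=t, k−6=e, y−7=r, z−8=r, j−9=a, s−10=i, y−11=n.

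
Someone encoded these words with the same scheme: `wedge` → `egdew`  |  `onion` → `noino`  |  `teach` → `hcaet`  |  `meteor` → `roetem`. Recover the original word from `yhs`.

shy

The word is simply reversed.
Decoding yhs: then reverse → shy.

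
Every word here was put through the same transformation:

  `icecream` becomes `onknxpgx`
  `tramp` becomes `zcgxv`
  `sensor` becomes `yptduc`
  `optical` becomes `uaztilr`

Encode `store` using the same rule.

yeuck

Shifts by position in icecream: pos 0: i→o (+6), pos 1: c→n (+11), pos 2: e→k (+6), pos 3: c→n (+11) — repeating every 2. A repeating key of period 2 is used — shifts +6, +11 over and over.
On store: s+6=y, t+11=e, o+6=u, r+11=c, e+6=k.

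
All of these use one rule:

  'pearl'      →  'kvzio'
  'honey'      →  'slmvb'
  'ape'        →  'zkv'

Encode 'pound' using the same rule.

Each pair mirrors across the alphabet (p↔k, e↔v, a↔z): positions sum to 25. Each letter is replaced by its mirror in the alphabet: a↔z, b↔y, c↔x, and so on (the Atbash cipher).
Applying it to pound: p↔k, o↔l, u↔f, n↔m, d↔w.

klfmw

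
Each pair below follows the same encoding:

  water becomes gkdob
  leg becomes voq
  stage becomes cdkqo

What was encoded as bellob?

It's a constant shift of +10 (ROT10).
Undoing it on bellob: b−10=r, e−10=u, l−10=b, l−10=b, o−10=e, b−10=r.

rubber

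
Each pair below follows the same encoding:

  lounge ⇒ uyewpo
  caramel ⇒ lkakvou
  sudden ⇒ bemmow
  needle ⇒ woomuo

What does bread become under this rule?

kaokm

The shift depends on letter class: consonant l→u is +9, but vowel o→y is +10. Two shifts are in play — +10 for a/e/i/o/u, +9 for every other letter.
Applying it to bread: b(cons)+9=k, r(cons)+9=a, e(vowel)+10=o, a(vowel)+10=k, d(cons)+9=m.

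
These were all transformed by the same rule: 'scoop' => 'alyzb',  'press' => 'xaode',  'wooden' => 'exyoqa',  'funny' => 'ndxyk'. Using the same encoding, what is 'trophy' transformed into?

In scoop: s→a is +8, c→l is +9, o→y is +10, o→z is +11 — the shift increases by 1 each position. Each letter shifts forward by (position + 8), i.e. 8, 9, 10, … — the shift grows by one for each successive letter.
For trophy: t+8=b, r+9=a, o+10=y, p+11=a, h+12=t, y+13=l.

bayatl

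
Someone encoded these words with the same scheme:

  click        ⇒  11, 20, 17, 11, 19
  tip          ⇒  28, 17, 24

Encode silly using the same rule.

c is letter #3 and maps to 11: an offset of 8. Letters become their 1-based position plus 8 (so a→9, b→10, …).
On silly: s=19→27, i=9→17, l=12→20, l=12→20, y=25→33.

27, 17, 20, 20, 33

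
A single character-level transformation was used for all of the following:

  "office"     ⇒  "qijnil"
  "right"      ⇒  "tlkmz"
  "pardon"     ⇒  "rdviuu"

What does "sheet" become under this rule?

Each letter shifts forward by (position + 2), i.e. 2, 3, 4, … — the shift grows by one for each successive letter.
On sheet: s+2=u, h+3=k, e+4=i, e+5=j, t+6=z.

ukijz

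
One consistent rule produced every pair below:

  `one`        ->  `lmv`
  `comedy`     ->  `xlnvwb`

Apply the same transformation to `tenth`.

gvmgs

Each pair mirrors across the alphabet (o↔l, n↔m, e↔v): positions sum to 25. This is the alphabet-reversal cipher (Atbash): a becomes z, b becomes y, etc.
For tenth: t↔g, e↔v, n↔m, t↔g, h↔s.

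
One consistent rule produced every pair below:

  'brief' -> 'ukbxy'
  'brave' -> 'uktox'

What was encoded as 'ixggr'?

penny

Compare letters: b→u is +19, r→k is +19, i→b is +19 — a constant shift. It's a constant shift of +19 (ROT19).
Undoing it on ixggr: i−19=p, x−19=e, g−19=n, g−19=n, r−19=y.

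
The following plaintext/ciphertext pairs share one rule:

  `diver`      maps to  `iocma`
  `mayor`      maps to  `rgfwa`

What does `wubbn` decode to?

route

The shift increases by 1 at each position, starting from +5: 5, 6, 7, ….
Decoding wubbn: w−5=r, u−6=o, b−7=u, b−8=t, n−9=e.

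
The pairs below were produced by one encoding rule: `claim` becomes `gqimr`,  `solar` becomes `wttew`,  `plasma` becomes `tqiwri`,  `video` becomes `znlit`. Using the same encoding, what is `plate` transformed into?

Shifts by position in claim: pos 0: c→g (+4), pos 1: l→q (+5), pos 2: a→i (+8), pos 3: i→m (+4), pos 4: m→r (+5) — repeating every 3. A repeating key of period 3 is used — shifts +4, +5, +8 over and over.
On plate: p+4=t, l+5=q, a+8=i, t+4=x, e+5=j.

tqixj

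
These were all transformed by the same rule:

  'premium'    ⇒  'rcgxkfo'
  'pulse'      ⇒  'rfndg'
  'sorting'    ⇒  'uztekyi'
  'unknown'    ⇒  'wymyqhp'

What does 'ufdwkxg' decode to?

sublime

Shifts by position in premium: pos 0: p→r (+2), pos 1: r→c (+11), pos 2: e→g (+2), pos 3: m→x (+11) — repeating every 2. The shifts repeat in a cycle of length 2: positions 0,1,… shift by +2, +11, then the pattern repeats.
Decoding ufdwkxg: u−2=s, f−11=u, d−2=b, w−11=l, k−2=i, x−11=m, g−2=e.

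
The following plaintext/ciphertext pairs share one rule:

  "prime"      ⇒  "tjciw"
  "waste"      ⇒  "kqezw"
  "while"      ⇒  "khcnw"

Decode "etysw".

spoke

p(15)→t(19) and r(17)→j(9) fit y≡21x+16 (mod 26); the inverse of 21 mod 26 is 5. Each letter's alphabet position (a=0..z=25) is mapped through 21·x+16 mod 26 — an affine cipher.
Decoding etysw: e(4)→5·(4−16)≡18=s; t(19)→5·(19−16)≡15=p; y(24)→5·(24−16)≡14=o; s(18)→5·(18−16)≡10=k; w(22)→5·(22−16)≡4=e (all mod 26).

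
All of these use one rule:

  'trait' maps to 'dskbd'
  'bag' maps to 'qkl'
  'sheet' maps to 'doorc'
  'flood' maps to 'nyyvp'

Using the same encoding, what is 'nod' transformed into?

The output letters match the input read backwards, each shifted +10: trait reversed is tiart. The word is reversed, then every letter is shifted forward by 10.
Applying it to nod: reverse → don; then shift: d+10=n, o+10=y, n+10=x.

nyx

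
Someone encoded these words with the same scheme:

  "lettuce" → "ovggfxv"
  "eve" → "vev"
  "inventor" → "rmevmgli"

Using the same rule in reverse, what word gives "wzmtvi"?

Each pair mirrors across the alphabet (l↔o, e↔v, t↔g): positions sum to 25. This is the alphabet-reversal cipher (Atbash): a becomes z, b becomes y, etc.
Decoding wzmtvi: w↔d, z↔a, m↔n, t↔g, v↔e, i↔r.

danger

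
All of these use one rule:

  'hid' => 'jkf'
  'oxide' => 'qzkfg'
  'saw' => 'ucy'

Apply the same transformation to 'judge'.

Compare letters: h→j is +2, i→k is +2, d→f is +2 — a constant shift. It's a constant shift of +2 (ROT2).
Applying it to judge: j+2=l, u+2=w, d+2=f, g+2=i, e+2=g.

lwfig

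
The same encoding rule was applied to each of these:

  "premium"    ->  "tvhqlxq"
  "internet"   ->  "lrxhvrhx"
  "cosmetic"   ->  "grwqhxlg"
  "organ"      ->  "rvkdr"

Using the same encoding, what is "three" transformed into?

xlvhh

The shift depends on letter class: consonant p→t is +4, but vowel e→h is +3. Vowels shift forward by 3 and consonants shift forward by 4.
For three: t(cons)+4=x, h(cons)+4=l, r(cons)+4=v, e(vowel)+3=h, e(vowel)+3=h.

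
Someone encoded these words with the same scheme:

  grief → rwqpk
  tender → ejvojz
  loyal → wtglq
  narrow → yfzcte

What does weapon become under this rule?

hjiatv

Shifts by position in grief: pos 0: g→r (+11), pos 1: r→w (+5), pos 2: i→q (+8), pos 3: e→p (+11), pos 4: f→k (+5) — repeating every 3. It's a Vigenère-style cipher with numeric key [11,5,8]: position i shifts by key[i mod 3].
On weapon: w+11=h, e+5=j, a+8=i, p+11=a, o+5=t, n+8=v.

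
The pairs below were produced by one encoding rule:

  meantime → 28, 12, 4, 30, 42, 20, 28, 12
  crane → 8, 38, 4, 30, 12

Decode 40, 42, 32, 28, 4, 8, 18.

The formula is n = 2×(alphabet index, a=1) + 2.
Decoding 40, 42, 32, 28, 4, 8, 18: 40→(40−2)÷2=19=s, 42→(42−2)÷2=20=t, 32→(32−2)÷2=15=o, 28→(28−2)÷2=13=m, 4→(4−2)÷2=1=a, 8→(8−2)÷2=3=c, 18→(18−2)÷2=8=h.

stomach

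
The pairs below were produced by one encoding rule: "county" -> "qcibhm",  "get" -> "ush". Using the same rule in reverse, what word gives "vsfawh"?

Compare letters: c→q is +14, o→c is +14, u→i is +14 — a constant shift. It's a constant shift of +14 (ROT14).
Reversing it on vsfawh: v−14=h, s−14=e, f−14=r, a−14=m, w−14=i, h−14=t.

hermit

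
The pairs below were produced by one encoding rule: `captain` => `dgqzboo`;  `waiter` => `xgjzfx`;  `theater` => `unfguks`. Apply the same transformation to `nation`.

oguopt

Shifts by position in captain: pos 0: c→d (+1), pos 1: a→g (+6), pos 2: p→q (+1), pos 3: t→z (+6) — repeating every 2. The shifts repeat in a cycle of length 2: positions 0,1,… shift by +1, +6, then the pattern repeats.
Applying it to nation: n+1=o, a+6=g, t+1=u, i+6=o, o+1=p, n+6=t.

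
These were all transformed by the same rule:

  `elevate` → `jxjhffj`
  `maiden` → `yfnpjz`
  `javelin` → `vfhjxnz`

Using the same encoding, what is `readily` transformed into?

Two shifts are in play — +5 for a/e/i/o/u, +12 for every other letter.
Applying it to readily: r(cons)+12=d, e(vowel)+5=j, a(vowel)+5=f, d(cons)+12=p, i(vowel)+5=n, l(cons)+12=x, y(cons)+12=k.

djfpnxk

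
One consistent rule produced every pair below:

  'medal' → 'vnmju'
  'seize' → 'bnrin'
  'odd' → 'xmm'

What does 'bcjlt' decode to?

Each letter is shifted forward by 9 in the alphabet (a Caesar shift of +9).
Decoding bcjlt: b−9=s, c−9=t, j−9=a, l−9=c, t−9=k.

stack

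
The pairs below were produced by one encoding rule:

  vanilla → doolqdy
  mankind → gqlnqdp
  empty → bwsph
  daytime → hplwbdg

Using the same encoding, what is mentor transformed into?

The word is reversed, then every letter is shifted forward by 3.
Applying it to mentor: reverse → rotnem; then shift: r+3=u, o+3=r, t+3=w, n+3=q, e+3=h, m+3=p.

urwqhp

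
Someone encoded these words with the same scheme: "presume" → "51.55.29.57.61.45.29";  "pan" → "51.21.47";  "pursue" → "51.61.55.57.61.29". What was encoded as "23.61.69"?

p(#16)→51 and r(#18)→55: differences scale by 2, so n = 2·pos + 19. Each letter becomes 2×(its alphabet position, a=1..z=26) + 19.
Undoing it on 23.61.69: 23→(23−19)÷2=2=b, 61→(61−19)÷2=21=u, 69→(69−19)÷2=25=y.

buy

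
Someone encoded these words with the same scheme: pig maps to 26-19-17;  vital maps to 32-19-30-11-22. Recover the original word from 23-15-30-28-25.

metro

p is letter #16 and maps to 26: an offset of 10. Letters become their 1-based position plus 10 (so a→11, b→12, …).
Decoding 23-15-30-28-25: 23→(23−10)÷1=13=m, 15→(15−10)÷1=5=e, 30→(30−10)÷1=20=t, 28→(28−10)÷1=18=r, 25→(25−10)÷1=15=o.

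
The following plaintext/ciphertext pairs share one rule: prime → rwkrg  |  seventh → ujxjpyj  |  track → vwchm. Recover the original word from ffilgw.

Shifts by position in prime: pos 0: p→r (+2), pos 1: r→w (+5), pos 2: i→k (+2), pos 3: m→r (+5) — repeating every 2. The shifts repeat in a cycle of length 2: positions 0,1,… shift by +2, +5, then the pattern repeats.
Undoing it on ffilgw: f−2=d, f−5=a, i−2=g, l−5=g, g−2=e, w−5=r.

dagger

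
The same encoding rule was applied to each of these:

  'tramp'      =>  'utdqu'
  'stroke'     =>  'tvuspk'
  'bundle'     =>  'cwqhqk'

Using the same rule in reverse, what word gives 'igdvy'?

In tramp: t→u is +1, r→t is +2, a→d is +3, m→q is +4 — the shift increases by 1 each position. The shift increases by 1 at each position, starting from +1: 1, 2, 3, ….
Decoding igdvy: i−1=h, g−2=e, d−3=a, v−4=r, y−5=t.

heart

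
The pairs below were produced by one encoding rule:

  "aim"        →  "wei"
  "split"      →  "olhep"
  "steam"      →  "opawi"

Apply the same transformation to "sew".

Compare letters: a→w is +22, i→e is +22, m→i is +22 — a constant shift. Each letter is shifted forward by 22 in the alphabet (a Caesar shift of +22).
For sew: s+22=o, e+22=a, w+22=s.

oas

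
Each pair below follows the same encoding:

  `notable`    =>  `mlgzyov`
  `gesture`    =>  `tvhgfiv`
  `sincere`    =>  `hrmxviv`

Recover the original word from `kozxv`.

place

Each pair mirrors across the alphabet (n↔m, o↔l, t↔g): positions sum to 25. Each letter is replaced by its mirror in the alphabet: a↔z, b↔y, c↔x, and so on (the Atbash cipher).
Undoing it on kozxv: k↔p, o↔l, z↔a, x↔c, v↔e.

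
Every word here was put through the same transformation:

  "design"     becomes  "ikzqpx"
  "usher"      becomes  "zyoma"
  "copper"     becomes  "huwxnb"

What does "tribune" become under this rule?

yxpjdxp

In design: d→i is +5, e→k is +6, s→z is +7, i→q is +8 — the shift increases by 1 each position. Each letter shifts forward by (position + 5), i.e. 5, 6, 7, … — the shift grows by one for each successive letter.
Applying it to tribune: t+5=y, r+6=x, i+7=p, b+8=j, u+9=d, n+10=x, e+11=p.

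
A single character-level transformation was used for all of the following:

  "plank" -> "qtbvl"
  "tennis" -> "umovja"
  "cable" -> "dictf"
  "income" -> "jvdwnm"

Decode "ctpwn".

bloom

Shifts by position in plank: pos 0: p→q (+1), pos 1: l→t (+8), pos 2: a→b (+1), pos 3: n→v (+8) — repeating every 2. A repeating key of period 2 is used — shifts +1, +8 over and over.
Decoding ctpwn: c−1=b, t−8=l, p−1=o, w−8=o, n−1=m.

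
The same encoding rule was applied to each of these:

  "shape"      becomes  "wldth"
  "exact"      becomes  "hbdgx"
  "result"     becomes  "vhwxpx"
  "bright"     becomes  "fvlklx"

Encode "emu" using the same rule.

The shift depends on letter class: consonant s→w is +4, but vowel a→d is +3. The rule splits by letter class: vowels +3, consonants +4.
Applying it to emu: e(vowel)+3=h, m(cons)+4=q, u(vowel)+3=x.

hqx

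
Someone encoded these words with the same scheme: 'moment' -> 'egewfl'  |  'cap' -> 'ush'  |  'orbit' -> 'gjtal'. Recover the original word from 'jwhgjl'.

Compare letters: m→e is +18, o→g is +18, m→e is +18 — a constant shift. This is a Caesar cipher with shift 18.
Reversing it on jwhgjl: j−18=r, w−18=e, h−18=p, g−18=o, j−18=r, l−18=t.

report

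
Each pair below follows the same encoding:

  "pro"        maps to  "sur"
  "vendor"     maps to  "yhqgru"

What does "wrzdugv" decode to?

towards

It's a constant shift of +3 (ROT3).
Reversing it on wrzdugv: w−3=t, r−3=o, z−3=w, d−3=a, u−3=r, g−3=d, v−3=s.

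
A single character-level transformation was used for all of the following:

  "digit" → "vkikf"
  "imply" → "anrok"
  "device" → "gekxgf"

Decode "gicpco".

manage

Read the word backwards and shift each letter +2.
Reversing it on gicpco: shift back: g−2=e, i−2=g, c−2=a, p−2=n, c−2=a, o−2=m → eganam; then reverse → manage.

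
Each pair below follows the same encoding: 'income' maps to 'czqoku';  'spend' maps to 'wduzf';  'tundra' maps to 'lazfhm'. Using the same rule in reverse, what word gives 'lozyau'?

tongue

i(8)→c(2) and n(13)→z(25) fit y≡15x+12 (mod 26); the inverse of 15 mod 26 is 7. This is an affine cipher: with a=0,…,z=25, each position x becomes (15x+12) mod 26.
Undoing it on lozyau: l(11)→7·(11−12)≡19=t; o(14)→7·(14−12)≡14=o; z(25)→7·(25−12)≡13=n; y(24)→7·(24−12)≡6=g; a(0)→7·(0−12)≡20=u; u(20)→7·(20−12)≡4=e (all mod 26).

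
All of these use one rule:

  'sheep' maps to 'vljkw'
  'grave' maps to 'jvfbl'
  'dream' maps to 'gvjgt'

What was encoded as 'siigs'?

In sheep: s→v is +3, h→l is +4, e→j is +5, e→k is +6 — the shift increases by 1 each position. The shift increases by 1 at each position, starting from +3: 3, 4, 5, ….
Decoding siigs: s−3=p, i−4=e, i−5=d, g−6=a, s−7=l.

pedal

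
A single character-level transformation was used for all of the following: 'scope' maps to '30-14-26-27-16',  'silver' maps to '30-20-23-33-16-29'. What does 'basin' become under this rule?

s is letter #19 and maps to 30: an offset of 11. The number is (letter's place in the alphabet, a=1) + 11.
Applying it to basin: b=2→13, a=1→12, s=19→30, i=9→20, n=14→25.

13-12-30-20-25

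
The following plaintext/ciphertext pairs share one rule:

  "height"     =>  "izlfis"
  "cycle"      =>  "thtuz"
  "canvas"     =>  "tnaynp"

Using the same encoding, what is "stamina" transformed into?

psnxlan

Treating letters as 0–25, the rule is x ↦ 3x + 13 (mod 26).
Applying it to stamina: s(18)→3·18+13≡15=p; t(19)→3·19+13≡18=s; a(0)→3·0+13≡13=n; m(12)→3·12+13≡23=x; i(8)→3·8+13≡11=l; n(13)→3·13+13≡0=a; a(0)→3·0+13≡13=n (all mod 26).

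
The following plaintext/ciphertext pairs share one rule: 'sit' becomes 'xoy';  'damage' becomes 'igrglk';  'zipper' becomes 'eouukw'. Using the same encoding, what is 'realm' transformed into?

wkgqr

The shift depends on letter class: consonant s→x is +5, but vowel i→o is +6. Vowels shift forward by 6 and consonants shift forward by 5.
Applying it to realm: r(cons)+5=w, e(vowel)+6=k, a(vowel)+6=g, l(cons)+5=q, m(cons)+5=r.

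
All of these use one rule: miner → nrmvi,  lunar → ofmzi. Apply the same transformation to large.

Each pair mirrors across the alphabet (m↔n, i↔r, n↔m): positions sum to 25. Letters are reflected about the middle of the alphabet (position → 25−position): Atbash.
Applying it to large: l↔o, a↔z, r↔i, g↔t, e↔v.

ozitv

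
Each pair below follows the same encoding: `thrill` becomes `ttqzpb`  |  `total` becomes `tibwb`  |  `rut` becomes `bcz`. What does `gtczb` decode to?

truly

The word is reversed, then every letter is shifted forward by 8.
Reversing it on gtczb: shift back: g−8=y, t−8=l, c−8=u, z−8=r, b−8=t → ylurt; then reverse → truly.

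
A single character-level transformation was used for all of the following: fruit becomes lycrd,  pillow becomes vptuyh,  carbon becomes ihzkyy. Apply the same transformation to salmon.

In fruit: f→l is +6, r→y is +7, u→c is +8, i→r is +9 — the shift increases by 1 each position. Letter i (0-indexed) is shifted by i+6, so successive shifts are 6, 7, 8, ….
On salmon: s+6=y, a+7=h, l+8=t, m+9=v, o+10=y, n+11=y.

yhtvyy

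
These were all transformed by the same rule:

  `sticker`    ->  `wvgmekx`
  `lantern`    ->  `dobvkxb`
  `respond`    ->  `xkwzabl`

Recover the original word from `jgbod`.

s(18)→w(22) and t(19)→v(21) fit y≡25x+14 (mod 26); the inverse of 25 mod 26 is 25. This is an affine cipher: with a=0,…,z=25, each position x becomes (25x+14) mod 26.
Decoding jgbod: j(9)→25·(9−14)≡5=f; g(6)→25·(6−14)≡8=i; b(1)→25·(1−14)≡13=n; o(14)→25·(14−14)≡0=a; d(3)→25·(3−14)≡11=l (all mod 26).

final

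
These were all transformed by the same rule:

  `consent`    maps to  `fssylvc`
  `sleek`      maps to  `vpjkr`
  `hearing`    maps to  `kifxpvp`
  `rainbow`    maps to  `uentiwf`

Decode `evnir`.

brick

In consent: c→f is +3, o→s is +4, n→s is +5, s→y is +6 — the shift increases by 1 each position. Letter i (0-indexed) is shifted by i+3, so successive shifts are 3, 4, 5, ….
Undoing it on evnir: e−3=b, v−4=r, n−5=i, i−6=c, r−7=k.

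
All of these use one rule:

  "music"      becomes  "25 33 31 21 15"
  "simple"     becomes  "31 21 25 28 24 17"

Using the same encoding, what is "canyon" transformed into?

m is letter #13 and maps to 25: an offset of 12. Each letter is replaced by its alphabet position (a=1..z=26) + 12.
On canyon: c=3→15, a=1→13, n=14→26, y=25→37, o=15→27, n=14→26.

15 13 26 37 27 26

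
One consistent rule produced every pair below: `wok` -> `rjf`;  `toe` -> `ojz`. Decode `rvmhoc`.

Compare letters: w→r is +21, o→j is +21, k→f is +21 — a constant shift. It's a constant shift of +21 (ROT21).
Reversing it on rvmhoc: r−21=w, v−21=a, m−21=r, h−21=m, o−21=t, c−21=h.

warmth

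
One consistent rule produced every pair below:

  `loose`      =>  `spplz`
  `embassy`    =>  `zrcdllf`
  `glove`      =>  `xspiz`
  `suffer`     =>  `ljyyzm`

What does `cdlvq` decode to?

l(11)→s(18) and o(14)→p(15) fit y≡25x+3 (mod 26); the inverse of 25 mod 26 is 25. Treating letters as 0–25, the rule is x ↦ 25x + 3 (mod 26).
Undoing it on cdlvq: c(2)→25·(2−3)≡1=b; d(3)→25·(3−3)≡0=a; l(11)→25·(11−3)≡18=s; v(21)→25·(21−3)≡8=i; q(16)→25·(16−3)≡13=n (all mod 26).

basin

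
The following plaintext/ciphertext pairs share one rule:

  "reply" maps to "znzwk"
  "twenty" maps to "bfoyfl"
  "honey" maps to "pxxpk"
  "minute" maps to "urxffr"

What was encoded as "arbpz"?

In reply: r→z is +8, e→n is +9, p→z is +10, l→w is +11 — the shift increases by 1 each position. Each letter shifts forward by (position + 8), i.e. 8, 9, 10, … — the shift grows by one for each successive letter.
Decoding arbpz: a−8=s, r−9=i, b−10=r, p−11=e, z−12=n.

siren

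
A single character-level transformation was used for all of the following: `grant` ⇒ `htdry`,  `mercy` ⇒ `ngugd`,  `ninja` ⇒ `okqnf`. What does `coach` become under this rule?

dqdgm

Letter i (0-indexed) is shifted by i+1, so successive shifts are 1, 2, 3, ….
Applying it to coach: c+1=d, o+2=q, a+3=d, c+4=g, h+5=m.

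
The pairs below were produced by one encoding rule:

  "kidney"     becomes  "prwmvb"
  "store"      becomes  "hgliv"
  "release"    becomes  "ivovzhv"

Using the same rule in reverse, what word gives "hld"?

sow

Each letter is replaced by its mirror in the alphabet: a↔z, b↔y, c↔x, and so on (the Atbash cipher).
Reversing it on hld: h↔s, l↔o, d↔w.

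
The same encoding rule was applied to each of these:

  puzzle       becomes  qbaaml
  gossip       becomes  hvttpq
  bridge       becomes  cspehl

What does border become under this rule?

cvsels

The shift depends on letter class: consonant p→q is +1, but vowel u→b is +7. Two shifts are in play — +7 for a/e/i/o/u, +1 for every other letter.
For border: b(cons)+1=c, o(vowel)+7=v, r(cons)+1=s, d(cons)+1=e, e(vowel)+7=l, r(cons)+1=s.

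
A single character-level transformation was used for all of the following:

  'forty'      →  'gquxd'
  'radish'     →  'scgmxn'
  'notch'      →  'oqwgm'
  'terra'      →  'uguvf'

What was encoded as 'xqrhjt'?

The shift increases by 1 at each position, starting from +1: 1, 2, 3, ….
Undoing it on xqrhjt: x−1=w, q−2=o, r−3=o, h−4=d, j−5=e, t−6=n.

wooden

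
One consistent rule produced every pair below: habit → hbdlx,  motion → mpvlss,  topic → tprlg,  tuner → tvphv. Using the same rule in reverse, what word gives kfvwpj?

In habit: h→h is +0, a→b is +1, b→d is +2, i→l is +3 — the shift increases by 1 each position. Each letter shifts forward by its position index (0, 1, 2, …) — the shift grows by one for each successive letter.
Undoing it on kfvwpj: k−0=k, f−1=e, v−2=t, w−3=t, p−4=l, j−5=e.

kettle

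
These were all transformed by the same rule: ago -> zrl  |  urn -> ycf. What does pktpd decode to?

Two steps: reverse the string, then apply a Caesar shift of +11.
Decoding pktpd: shift back: p−11=e, k−11=z, t−11=i, p−11=e, d−11=s → ezies; then reverse → seize.

seize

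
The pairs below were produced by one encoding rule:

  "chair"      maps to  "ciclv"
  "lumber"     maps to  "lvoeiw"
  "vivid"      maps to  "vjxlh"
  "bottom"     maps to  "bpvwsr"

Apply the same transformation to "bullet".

In chair: c→c is +0, h→i is +1, a→c is +2, i→l is +3 — the shift increases by 1 each position. Letter i (0-indexed) is shifted by i+0, so successive shifts are 0, 1, 2, ….
On bullet: b+0=b, u+1=v, l+2=n, l+3=o, e+4=i, t+5=y.

bvnoiy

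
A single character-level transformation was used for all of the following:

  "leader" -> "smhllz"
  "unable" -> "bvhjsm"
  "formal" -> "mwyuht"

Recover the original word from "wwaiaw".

potato

The shifts repeat in a cycle of length 2: positions 0,1,… shift by +7, +8, then the pattern repeats.
Reversing it on wwaiaw: w−7=p, w−8=o, a−7=t, i−8=a, a−7=t, w−8=o.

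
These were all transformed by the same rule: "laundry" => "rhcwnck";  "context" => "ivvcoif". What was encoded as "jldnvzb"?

In laundry: l→r is +6, a→h is +7, u→c is +8, n→w is +9 — the shift increases by 1 each position. Each letter shifts forward by (position + 6), i.e. 6, 7, 8, … — the shift grows by one for each successive letter.
Decoding jldnvzb: j−6=d, l−7=e, d−8=v, n−9=e, v−10=l, z−11=o, b−12=p.

develop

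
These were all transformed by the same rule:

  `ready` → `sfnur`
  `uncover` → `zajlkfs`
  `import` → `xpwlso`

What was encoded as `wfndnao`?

r(17)→s(18) and e(4)→f(5) fit y≡11x+13 (mod 26); the inverse of 11 mod 26 is 19. Treating letters as 0–25, the rule is x ↦ 11x + 13 (mod 26).
Undoing it on wfndnao: w(22)→19·(22−13)≡15=p; f(5)→19·(5−13)≡4=e; n(13)→19·(13−13)≡0=a; d(3)→19·(3−13)≡18=s; n(13)→19·(13−13)≡0=a; a(0)→19·(0−13)≡13=n; o(14)→19·(14−13)≡19=t (all mod 26).

peasant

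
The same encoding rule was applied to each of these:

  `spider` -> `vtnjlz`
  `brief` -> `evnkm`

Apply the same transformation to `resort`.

uixuyb

In spider: s→v is +3, p→t is +4, i→n is +5, d→j is +6 — the shift increases by 1 each position. Each letter shifts forward by (position + 3), i.e. 3, 4, 5, … — the shift grows by one for each successive letter.
On resort: r+3=u, e+4=i, s+5=x, o+6=u, r+7=y, t+8=b.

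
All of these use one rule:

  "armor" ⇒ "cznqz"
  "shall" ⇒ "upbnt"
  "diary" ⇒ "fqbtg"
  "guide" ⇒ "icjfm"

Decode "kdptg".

Shifts by position in armor: pos 0: a→c (+2), pos 1: r→z (+8), pos 2: m→n (+1), pos 3: o→q (+2), pos 4: r→z (+8) — repeating every 3. It's a Vigenère-style cipher with numeric key [2,8,1]: position i shifts by key[i mod 3].
Reversing it on kdptg: k−2=i, d−8=v, p−1=o, t−2=r, g−8=y.

ivory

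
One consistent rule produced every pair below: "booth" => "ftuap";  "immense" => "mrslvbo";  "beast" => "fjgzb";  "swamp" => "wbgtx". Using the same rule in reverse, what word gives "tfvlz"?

paper

In booth: b→f is +4, o→t is +5, o→u is +6, t→a is +7 — the shift increases by 1 each position. The shift increases by 1 at each position, starting from +4: 4, 5, 6, ….
Undoing it on tfvlz: t−4=p, f−5=a, v−6=p, l−7=e, z−8=r.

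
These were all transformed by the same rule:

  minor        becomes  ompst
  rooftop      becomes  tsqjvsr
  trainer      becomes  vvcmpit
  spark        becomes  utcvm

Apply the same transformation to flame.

hpcqg

Shifts by position in minor: pos 0: m→o (+2), pos 1: i→m (+4), pos 2: n→p (+2), pos 3: o→s (+4) — repeating every 2. A repeating key of period 2 is used — shifts +2, +4 over and over.
For flame: f+2=h, l+4=p, a+2=c, m+4=q, e+2=g.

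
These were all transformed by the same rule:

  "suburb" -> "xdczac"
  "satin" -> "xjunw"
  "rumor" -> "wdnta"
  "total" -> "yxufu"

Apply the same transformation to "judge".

Shifts by position in suburb: pos 0: s→x (+5), pos 1: u→d (+9), pos 2: b→c (+1), pos 3: u→z (+5), pos 4: r→a (+9), pos 5: b→c (+1) — repeating every 3. The shifts repeat in a cycle of length 3: positions 0,1,… shift by +5, +9, +1, then the pattern repeats.
Applying it to judge: j+5=o, u+9=d, d+1=e, g+5=l, e+9=n.

odeln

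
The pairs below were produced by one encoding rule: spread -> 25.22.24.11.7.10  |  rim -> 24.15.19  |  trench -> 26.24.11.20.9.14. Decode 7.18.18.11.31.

s is letter #19 and maps to 25: an offset of 6. Letters become their 1-based position plus 6 (so a→7, b→8, …).
Decoding 7.18.18.11.31: 7→(7−6)÷1=1=a, 18→(18−6)÷1=12=l, 18→(18−6)÷1=12=l, 11→(11−6)÷1=5=e, 31→(31−6)÷1=25=y.

alley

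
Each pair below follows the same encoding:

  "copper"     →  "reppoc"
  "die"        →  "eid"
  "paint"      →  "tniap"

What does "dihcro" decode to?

orchid

The output letters match the input read backwards: copper reversed is reppoc. It's just the letters in reverse order.
Decoding dihcro: then reverse → orchid.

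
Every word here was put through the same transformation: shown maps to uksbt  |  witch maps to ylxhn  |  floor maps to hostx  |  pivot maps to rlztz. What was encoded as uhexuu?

season

In shown: s→u is +2, h→k is +3, o→s is +4, w→b is +5 — the shift increases by 1 each position. The shift increases by 1 at each position, starting from +2: 2, 3, 4, ….
Decoding uhexuu: u−2=s, h−3=e, e−4=a, x−5=s, u−6=o, u−7=n.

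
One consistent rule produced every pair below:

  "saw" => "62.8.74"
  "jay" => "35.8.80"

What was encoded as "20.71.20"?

eve

s(#19)→62 and a(#1)→8: differences scale by 3, so n = 3·pos + 5. With a=1..z=26, the number is 3·pos + 5.
Reversing it on 20.71.20: 20→(20−5)÷3=5=e, 71→(71−5)÷3=22=v, 20→(20−5)÷3=5=e.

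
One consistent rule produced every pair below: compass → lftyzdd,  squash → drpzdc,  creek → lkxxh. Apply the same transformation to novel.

mfixa

Each letter's alphabet position (a=0..z=25) is mapped through 19·x+25 mod 26 — an affine cipher.
Applying it to novel: n(13)→19·13+25≡12=m; o(14)→19·14+25≡5=f; v(21)→19·21+25≡8=i; e(4)→19·4+25≡23=x; l(11)→19·11+25≡0=a (all mod 26).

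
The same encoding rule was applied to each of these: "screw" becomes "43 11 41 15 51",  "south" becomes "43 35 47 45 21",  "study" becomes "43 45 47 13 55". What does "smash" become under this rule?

43 31 7 43 21

s(#19)→43 and c(#3)→11: differences scale by 2, so n = 2·pos + 5. The formula is n = 2×(alphabet index, a=1) + 5.
Applying it to smash: s=19→43, m=13→31, a=1→7, s=19→43, h=8→21.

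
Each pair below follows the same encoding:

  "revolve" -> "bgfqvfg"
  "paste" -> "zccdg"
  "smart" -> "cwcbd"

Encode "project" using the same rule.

zbqtgmd

Two shifts are in play — +2 for a/e/i/o/u, +10 for every other letter.
Applying it to project: p(cons)+10=z, r(cons)+10=b, o(vowel)+2=q, j(cons)+10=t, e(vowel)+2=g, c(cons)+10=m, t(cons)+10=d.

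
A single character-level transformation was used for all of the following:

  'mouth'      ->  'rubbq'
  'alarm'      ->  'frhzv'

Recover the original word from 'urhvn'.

plane

Each letter shifts forward by (position + 5), i.e. 5, 6, 7, … — the shift grows by one for each successive letter.
Undoing it on urhvn: u−5=p, r−6=l, h−7=a, v−8=n, n−9=e.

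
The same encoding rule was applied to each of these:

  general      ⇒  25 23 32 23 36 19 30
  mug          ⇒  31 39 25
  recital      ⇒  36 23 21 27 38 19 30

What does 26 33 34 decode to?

Letters become their 1-based position plus 18 (so a→19, b→20, …).
Reversing it on 26 33 34: 26→(26−18)÷1=8=h, 33→(33−18)÷1=15=o, 34→(34−18)÷1=16=p.

hop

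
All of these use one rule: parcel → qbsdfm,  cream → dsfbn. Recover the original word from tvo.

This is a Caesar cipher with shift 1.
Reversing it on tvo: t−1=s, v−1=u, o−1=n.

sun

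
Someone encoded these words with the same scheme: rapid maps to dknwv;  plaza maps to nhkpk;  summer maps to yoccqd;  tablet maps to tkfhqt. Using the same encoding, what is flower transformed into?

lhseqd

r(17)→d(3) and a(0)→k(10) fit y≡21x+10 (mod 26); the inverse of 21 mod 26 is 5. Each letter's alphabet position (a=0..z=25) is mapped through 21·x+10 mod 26 — an affine cipher.
On flower: f(5)→21·5+10≡11=l; l(11)→21·11+10≡7=h; o(14)→21·14+10≡18=s; w(22)→21·22+10≡4=e; e(4)→21·4+10≡16=q; r(17)→21·17+10≡3=d (all mod 26).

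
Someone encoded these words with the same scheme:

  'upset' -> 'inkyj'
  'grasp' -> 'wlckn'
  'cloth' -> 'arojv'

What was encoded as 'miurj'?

quilt

u(20)→i(8) and p(15)→n(13) fit y≡25x+2 (mod 26); the inverse of 25 mod 26 is 25. Each letter's alphabet position (a=0..z=25) is mapped through 25·x+2 mod 26 — an affine cipher.
Decoding miurj: m(12)→25·(12−2)≡16=q; i(8)→25·(8−2)≡20=u; u(20)→25·(20−2)≡8=i; r(17)→25·(17−2)≡11=l; j(9)→25·(9−2)≡19=t (all mod 26).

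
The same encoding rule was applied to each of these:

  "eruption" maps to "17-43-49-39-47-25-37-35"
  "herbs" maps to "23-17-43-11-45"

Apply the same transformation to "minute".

With a=1..z=26, the number is 2·pos + 7.
Applying it to minute: m=13→33, i=9→25, n=14→35, u=21→49, t=20→47, e=5→17.

33-25-35-49-47-17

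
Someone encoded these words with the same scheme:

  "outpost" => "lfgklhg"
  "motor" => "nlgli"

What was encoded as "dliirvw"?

Each pair mirrors across the alphabet (o↔l, u↔f, t↔g): positions sum to 25. This is the alphabet-reversal cipher (Atbash): a becomes z, b becomes y, etc.
Undoing it on dliirvw: d↔w, l↔o, i↔r, i↔r, r↔i, v↔e, w↔d.

worried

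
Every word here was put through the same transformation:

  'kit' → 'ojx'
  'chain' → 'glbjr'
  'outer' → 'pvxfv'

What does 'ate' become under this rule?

bxf

Vowels shift forward by 1 and consonants shift forward by 4.
For ate: a(vowel)+1=b, t(cons)+4=x, e(vowel)+1=f.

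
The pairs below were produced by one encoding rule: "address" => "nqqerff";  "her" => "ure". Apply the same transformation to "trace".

genpr

Compare letters: a→n is +13, d→q is +13, d→q is +13 — a constant shift. Every letter moves 13 places later in the alphabet, wrapping around z→a.
Applying it to trace: t+13=g, r+13=e, a+13=n, c+13=p, e+13=r.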